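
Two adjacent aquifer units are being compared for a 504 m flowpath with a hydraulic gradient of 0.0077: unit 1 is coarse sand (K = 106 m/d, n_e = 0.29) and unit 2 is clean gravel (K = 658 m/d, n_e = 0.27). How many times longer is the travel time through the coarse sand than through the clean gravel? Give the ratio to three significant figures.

Unit 1 (coarse sand): v = 106×0.0077/0.29 = 2.814 m/d, t = 504/2.814 = 179.1 d
Unit 2 (clean gravel): v = 658×0.0077/0.27 = 18.77 m/d, t = 504/18.77 = 26.86 d
t(coarse sand) / t(clean gravel) = 179.1/26.86 = 6.67

6.67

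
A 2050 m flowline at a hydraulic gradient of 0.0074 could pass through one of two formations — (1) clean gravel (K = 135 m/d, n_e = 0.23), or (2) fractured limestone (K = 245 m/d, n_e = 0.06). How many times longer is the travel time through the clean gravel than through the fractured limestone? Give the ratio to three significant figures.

6.96

Unit 1 (clean gravel): v = 135×0.0074/0.23 = 4.343 m/d, t = 2050/4.343 = 472.0 d
Unit 2 (fractured limestone): v = 245×0.0074/0.06 = 30.22 m/d, t = 2050/30.22 = 67.84 d
t(clean gravel) / t(fractured limestone) = 472.0/67.84 = 6.96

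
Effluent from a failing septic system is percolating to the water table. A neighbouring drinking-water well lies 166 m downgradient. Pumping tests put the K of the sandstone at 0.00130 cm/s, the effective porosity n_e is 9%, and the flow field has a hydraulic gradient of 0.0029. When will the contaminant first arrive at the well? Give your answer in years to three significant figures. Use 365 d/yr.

12.6 years

K = 0.00130 cm/s × 864 = 1.123 m/d
Darcy flux q = K·i = 1.123 × 0.0029 = 0.003257 m/d
v = Ki/n = 1.123·0.0029/0.09 = 0.03619 m/d
t = L / v = 166 / 0.03619 = 4587 d
   = 4587 / 365 = 12.6 yr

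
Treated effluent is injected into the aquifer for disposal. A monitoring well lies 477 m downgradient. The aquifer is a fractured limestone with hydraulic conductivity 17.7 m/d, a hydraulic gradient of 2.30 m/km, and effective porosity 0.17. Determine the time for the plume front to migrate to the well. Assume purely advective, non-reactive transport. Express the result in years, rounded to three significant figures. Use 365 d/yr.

Darcy flux q = K·i = 17.7 × 0.0023 = 0.04071 m/d
v_s = q/n_e = 0.04071/0.17 = 0.2395 m/d
t = L / v = 477 / 0.2395 = 1992 d
   = 1992 / 365 = 5.46 yr

5.46 years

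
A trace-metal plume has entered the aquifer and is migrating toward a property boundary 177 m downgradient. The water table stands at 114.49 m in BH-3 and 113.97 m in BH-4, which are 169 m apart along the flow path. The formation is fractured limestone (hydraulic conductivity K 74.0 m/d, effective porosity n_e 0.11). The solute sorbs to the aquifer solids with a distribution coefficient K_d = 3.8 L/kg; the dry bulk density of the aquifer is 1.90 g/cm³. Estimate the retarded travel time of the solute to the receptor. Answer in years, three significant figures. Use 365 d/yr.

15.6 years

Hydraulic gradient i = (114.49 − 113.97) / 169 = 0.52 / 169 = 0.003077
Darcy flux q = K·i = 74.0 × 0.003077 = 0.2277 m/d
Seepage velocity v = q / n = 0.2277 / 0.11 = 2.070 m/d
Retardation R = 1 + ρ_b·K_d/n = 1 + 1.90×3.8/0.11 = 66.64
Contaminant velocity v_c = v/R = 2.070/66.64 = 0.03106 m/d
t = L/v_c = 177/0.03106 = 5698 d
   = 5698/365 = 15.6 yr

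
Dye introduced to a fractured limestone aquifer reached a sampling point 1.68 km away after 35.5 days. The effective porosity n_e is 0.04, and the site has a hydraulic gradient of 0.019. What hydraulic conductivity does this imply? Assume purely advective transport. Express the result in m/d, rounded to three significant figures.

99.6 m/d

L = 1.68 km = 1680 m
v = L / t = 1680 / 35.5 = 47.32 m/d
K = v · n / i = 47.32 × 0.04 / 0.019 = 99.6 m/d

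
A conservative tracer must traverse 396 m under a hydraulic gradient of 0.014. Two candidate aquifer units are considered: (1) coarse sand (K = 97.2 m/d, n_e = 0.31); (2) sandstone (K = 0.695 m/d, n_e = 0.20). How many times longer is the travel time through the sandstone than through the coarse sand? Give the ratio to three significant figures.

90.2

Unit 1 (coarse sand): v = 97.2×0.014/0.31 = 4.390 m/d, t = 396/4.390 = 90.21 d
Unit 2 (sandstone): v = 0.695×0.014/0.20 = 0.04865 m/d, t = 396/0.04865 = 8140 d
t(sandstone) / t(coarse sand) = 8140/90.21 = 90.2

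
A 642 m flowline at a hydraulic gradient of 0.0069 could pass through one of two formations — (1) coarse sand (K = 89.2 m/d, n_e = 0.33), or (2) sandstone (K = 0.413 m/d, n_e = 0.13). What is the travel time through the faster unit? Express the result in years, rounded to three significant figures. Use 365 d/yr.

Unit 1 (coarse sand): v = 89.2×0.0069/0.33 = 1.865 m/d, t = 642/1.865 = 344.2 d
Unit 2 (sandstone): v = 0.413×0.0069/0.13 = 0.02192 m/d, t = 642/0.02192 = 29290 d
Faster: 344.2 d / 365 = 0.943 yr

0.943 years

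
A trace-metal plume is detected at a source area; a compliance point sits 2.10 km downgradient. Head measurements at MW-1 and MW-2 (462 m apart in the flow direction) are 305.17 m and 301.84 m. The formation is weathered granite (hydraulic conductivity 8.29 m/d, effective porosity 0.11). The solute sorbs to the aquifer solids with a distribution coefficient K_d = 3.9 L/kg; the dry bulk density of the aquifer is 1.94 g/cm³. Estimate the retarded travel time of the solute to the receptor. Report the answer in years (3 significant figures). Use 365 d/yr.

Hydraulic gradient i = (305.17 − 301.84) / 462 = 3.33 / 462 = 0.007208
q = Ki = 8.29 × 0.007208 = 0.05975 m/d
Average linear velocity = 0.05975 / 0.11 = 0.5432 m/d
Retardation R = 1 + ρ_b·K_d/n = 1 + 1.94×3.9/0.11 = 69.78
Contaminant velocity v_c = v/R = 0.5432/69.78 = 0.007784 m/d
L = 2.10 km = 2100 m
t = L/v_c = 2100/0.007784 = 269800 d
   = 269800/365 = 739 yr

739 years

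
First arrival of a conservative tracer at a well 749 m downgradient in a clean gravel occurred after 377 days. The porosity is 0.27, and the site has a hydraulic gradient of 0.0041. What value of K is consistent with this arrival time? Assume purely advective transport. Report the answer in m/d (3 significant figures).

v = L / t = 749 / 377 = 1.987 m/d
K = v · n / i = 1.987 × 0.27 / 0.0041 = 131 m/d

131 m/d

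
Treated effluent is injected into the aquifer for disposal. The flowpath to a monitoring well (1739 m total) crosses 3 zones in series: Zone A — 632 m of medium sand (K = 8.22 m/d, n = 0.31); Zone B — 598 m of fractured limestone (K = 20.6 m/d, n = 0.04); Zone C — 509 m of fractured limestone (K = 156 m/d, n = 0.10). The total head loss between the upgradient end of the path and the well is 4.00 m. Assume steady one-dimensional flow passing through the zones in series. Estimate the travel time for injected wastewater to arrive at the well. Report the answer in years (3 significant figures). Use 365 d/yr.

Continuity: the same q passes through each zone, so ΔH = q·Σ(L_j/K_j) — the zones act as resistances in series.
Σ(L/K) = 632/8.22 + 598/20.6 + 509/156 = 76.89 + 29.03 + 3.263 = 109.2 d
q = ΔH / Σ(L/K) = 4.00 / 109.2 = 0.03664 m/d (same in every zone)
Zone A: v = q/n = 0.03664/0.31 = 0.1182 m/d → t_A = 632/0.1182 = 5348 d
Zone B: v = q/n = 0.03664/0.04 = 0.9159 m/d → t_B = 598/0.9159 = 652.9 d
Zone C: v = q/n = 0.03664/0.10 = 0.3664 m/d → t_C = 509/0.3664 = 1389 d
Total t = 5348 + 652.9 + 1389 = 7390 d
   = 7390 / 365 = 20.2 yr

20.2 years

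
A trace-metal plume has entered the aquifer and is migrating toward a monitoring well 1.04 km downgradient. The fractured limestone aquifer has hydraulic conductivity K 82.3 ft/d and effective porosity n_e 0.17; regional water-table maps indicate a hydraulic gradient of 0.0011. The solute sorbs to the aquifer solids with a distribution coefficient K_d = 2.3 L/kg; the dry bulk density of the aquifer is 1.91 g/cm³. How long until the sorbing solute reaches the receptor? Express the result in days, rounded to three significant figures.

K = 82.3 ft/d × 0.3048 = 25.09 m/d
q = Ki = 25.09 × 0.0011 = 0.02759 m/d
v = Ki/n = 25.09·0.0011/0.17 = 0.1623 m/d
Retardation R = 1 + ρ_b·K_d/n = 1 + 1.91×2.3/0.17 = 26.84
Contaminant velocity v_c = v/R = 0.1623/26.84 = 0.006047 m/d
L = 1.04 km = 1040 m
t = L/v_c = 1040/0.006047 = 172000 d

172000 days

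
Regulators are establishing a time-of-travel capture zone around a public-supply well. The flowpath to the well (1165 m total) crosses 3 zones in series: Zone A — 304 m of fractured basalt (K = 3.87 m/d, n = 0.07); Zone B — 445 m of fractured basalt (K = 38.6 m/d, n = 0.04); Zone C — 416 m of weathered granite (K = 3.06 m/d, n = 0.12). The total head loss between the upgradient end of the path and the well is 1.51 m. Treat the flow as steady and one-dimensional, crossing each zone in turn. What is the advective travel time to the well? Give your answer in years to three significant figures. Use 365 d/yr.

Continuity: the same q passes through each zone, so ΔH = q·Σ(L_j/K_j) — the zones act as resistances in series.
Σ(L/K) = 304/3.87 + 445/38.6 + 416/3.06 = 78.55 + 11.53 + 135.9 = 226.0 d
q = ΔH / Σ(L/K) = 1.51 / 226.0 = 0.006681 m/d (same in every zone)
Zone A: v = q/n = 0.006681/0.07 = 0.09544 m/d → t_A = 304/0.09544 = 3185 d
Zone B: v = q/n = 0.006681/0.04 = 0.1670 m/d → t_B = 445/0.1670 = 2664 d
Zone C: v = q/n = 0.006681/0.12 = 0.05567 m/d → t_C = 416/0.05567 = 7472 d
Total t = 3185 + 2664 + 7472 = 13320 d
   = 13320 / 365 = 36.5 yr

36.5 years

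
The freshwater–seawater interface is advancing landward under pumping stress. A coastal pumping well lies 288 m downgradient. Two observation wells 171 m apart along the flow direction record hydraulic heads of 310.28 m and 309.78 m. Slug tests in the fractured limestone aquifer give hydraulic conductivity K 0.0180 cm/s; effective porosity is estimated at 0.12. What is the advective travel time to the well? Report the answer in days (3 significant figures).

Hydraulic gradient i = (310.28 − 309.78) / 171 = 0.50 / 171 = 0.002924
K = 0.0180 cm/s × 864 = 15.55 m/d
Specific discharge q = 15.55 × 0.002924 = 0.04547 m/d
Average linear velocity = 0.04547 / 0.12 = 0.3789 m/d
t = L / v = 288 / 0.3789 = 760.0 d

760 days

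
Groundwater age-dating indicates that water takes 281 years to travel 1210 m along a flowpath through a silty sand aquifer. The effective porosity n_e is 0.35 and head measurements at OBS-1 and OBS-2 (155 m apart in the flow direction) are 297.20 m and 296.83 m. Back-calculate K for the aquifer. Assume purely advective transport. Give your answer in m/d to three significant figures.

Hydraulic gradient i = (297.20 − 296.83) / 155 = 0.37 / 155 = 0.002387
t = 281 years = 102600 d
v = L / t = 1210 / 102600 = 0.01180 m/d
K = v · n / i = 0.01180 × 0.35 / 0.002387 = 1.73 m/d

1.73 m/d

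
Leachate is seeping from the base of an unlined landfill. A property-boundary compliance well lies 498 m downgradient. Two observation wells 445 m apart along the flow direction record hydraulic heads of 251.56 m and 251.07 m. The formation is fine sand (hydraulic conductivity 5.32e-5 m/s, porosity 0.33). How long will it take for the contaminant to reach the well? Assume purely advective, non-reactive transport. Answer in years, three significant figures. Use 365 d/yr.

89.0 years

Hydraulic gradient i = (251.56 − 251.07) / 445 = 0.49 / 445 = 0.001101
K = 5.32e-5 m/s × 86400 s/d = 4.596 m/d
q = Ki = 4.596 × 0.001101 = 0.005061 m/d
Average linear velocity = 0.005061 / 0.33 = 0.01534 m/d
t = L / v = 498 / 0.01534 = 32470 d
   = 32470 / 365 = 89.0 yr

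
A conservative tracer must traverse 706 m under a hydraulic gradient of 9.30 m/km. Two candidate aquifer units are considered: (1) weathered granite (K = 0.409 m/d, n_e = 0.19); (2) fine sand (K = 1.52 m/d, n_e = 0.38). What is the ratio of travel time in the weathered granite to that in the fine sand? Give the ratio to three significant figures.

1.86

Unit 1 (weathered granite): v = 0.409×0.0093/0.19 = 0.02002 m/d, t = 706/0.02002 = 35270 d
Unit 2 (fine sand): v = 1.52×0.0093/0.38 = 0.03720 m/d, t = 706/0.03720 = 18980 d
t(weathered granite) / t(fine sand) = 35270/18980 = 1.86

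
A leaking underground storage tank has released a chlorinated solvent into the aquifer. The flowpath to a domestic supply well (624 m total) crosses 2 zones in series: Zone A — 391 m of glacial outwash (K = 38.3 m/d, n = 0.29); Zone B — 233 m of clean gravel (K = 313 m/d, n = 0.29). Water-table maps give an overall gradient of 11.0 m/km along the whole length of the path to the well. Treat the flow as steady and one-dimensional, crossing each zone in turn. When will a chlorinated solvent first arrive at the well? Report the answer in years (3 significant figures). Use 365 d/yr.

0.791 years

Steady 1-D flow in series ⇒ the Darcy flux q is identical in every zone and the zone head losses add (resistances L/K in series).
Σ(L/K) = 391/38.3 + 233/313 = 10.21 + 0.7444 = 10.95 d
K_eq = L_total / Σ(L/K) = 624 / 10.95 = 56.97 m/d
q = K_eq · i = 56.97 × 0.011 = 0.6267 m/d (same in every zone)
Zone A: v = q/n = 0.6267/0.29 = 2.161 m/d → t_A = 391/2.161 = 180.9 d
Zone B: v = q/n = 0.6267/0.29 = 2.161 m/d → t_B = 233/2.161 = 107.8 d
Total t = 180.9 + 107.8 = 288.8 d
   = 288.8 / 365 = 0.791 yr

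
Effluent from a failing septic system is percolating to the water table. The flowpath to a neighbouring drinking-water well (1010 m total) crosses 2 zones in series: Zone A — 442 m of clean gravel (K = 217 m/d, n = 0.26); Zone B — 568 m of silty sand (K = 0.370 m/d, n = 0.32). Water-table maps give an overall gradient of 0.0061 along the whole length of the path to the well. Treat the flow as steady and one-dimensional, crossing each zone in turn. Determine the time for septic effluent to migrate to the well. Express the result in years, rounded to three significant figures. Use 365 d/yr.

203 years

Continuity: the same q passes through each zone, so ΔH = q·Σ(L_j/K_j) — the zones act as resistances in series.
Σ(L/K) = 442/217 + 568/0.370 = 2.037 + 1535 = 1537 d
K_eq = L_total / Σ(L/K) = 1010 / 1537 = 0.6571 m/d
q = K_eq · i = 0.6571 × 0.0061 = 0.004008 m/d (same in every zone)
Zone A: v = q/n = 0.004008/0.26 = 0.01542 m/d → t_A = 442/0.01542 = 28670 d
Zone B: v = q/n = 0.004008/0.32 = 0.01253 m/d → t_B = 568/0.01253 = 45350 d
Total t = 28670 + 45350 = 74020 d
   = 74020 / 365 = 203 yr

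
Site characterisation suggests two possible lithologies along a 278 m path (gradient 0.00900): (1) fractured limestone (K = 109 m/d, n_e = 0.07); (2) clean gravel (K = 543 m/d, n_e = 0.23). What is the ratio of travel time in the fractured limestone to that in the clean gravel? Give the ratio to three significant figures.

1.52

Unit 1 (fractured limestone): v = 109×0.0090/0.07 = 14.01 m/d, t = 278/14.01 = 19.84 d
Unit 2 (clean gravel): v = 543×0.0090/0.23 = 21.25 m/d, t = 278/21.25 = 13.08 d
t(fractured limestone) / t(clean gravel) = 19.84/13.08 = 1.52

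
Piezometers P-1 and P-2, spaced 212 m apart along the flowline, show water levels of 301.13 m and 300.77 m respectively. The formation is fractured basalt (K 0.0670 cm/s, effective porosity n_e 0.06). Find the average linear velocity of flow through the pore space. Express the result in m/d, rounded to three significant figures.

1.64 m/d

Hydraulic gradient i = (301.13 − 300.77) / 212 = 0.36 / 212 = 0.001698
K = 0.0670 cm/s × 864 = 57.89 m/d
Specific discharge q = 57.89 × 0.001698 = 0.09830 m/d
v = Ki/n = 57.89·0.001698/0.06 = 1.638 m/d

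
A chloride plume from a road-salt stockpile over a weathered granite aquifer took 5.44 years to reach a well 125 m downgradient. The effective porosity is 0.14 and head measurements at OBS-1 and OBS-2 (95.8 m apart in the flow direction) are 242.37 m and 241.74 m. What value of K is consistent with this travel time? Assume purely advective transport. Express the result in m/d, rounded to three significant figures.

Hydraulic gradient i = (242.37 − 241.74) / 95.8 = 0.63 / 95.8 = 0.006576
t = 5.44 years = 1986 d
v = L / t = 125 / 1986 = 0.06295 m/d
K = v · n / i = 0.06295 × 0.14 / 0.006576 = 1.34 m/d

1.34 m/d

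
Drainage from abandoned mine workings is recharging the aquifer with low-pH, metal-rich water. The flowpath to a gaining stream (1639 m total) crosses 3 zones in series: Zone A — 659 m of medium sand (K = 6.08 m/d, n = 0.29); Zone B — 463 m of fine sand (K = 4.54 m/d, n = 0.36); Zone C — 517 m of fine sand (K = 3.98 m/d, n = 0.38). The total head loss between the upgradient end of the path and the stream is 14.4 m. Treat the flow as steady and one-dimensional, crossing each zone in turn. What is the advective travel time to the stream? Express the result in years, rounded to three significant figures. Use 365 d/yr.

35.9 years

Steady 1-D flow in series ⇒ the Darcy flux q is identical in every zone and the zone head losses add (resistances L/K in series).
Σ(L/K) = 659/6.08 + 463/4.54 + 517/3.98 = 108.4 + 102.0 + 129.9 = 340.3 d
q = ΔH / Σ(L/K) = 14.4 / 340.3 = 0.04232 m/d (same in every zone)
Zone A: v = q/n = 0.04232/0.29 = 0.1459 m/d → t_A = 659/0.1459 = 4516 d
Zone B: v = q/n = 0.04232/0.36 = 0.1176 m/d → t_B = 463/0.1176 = 3939 d
Zone C: v = q/n = 0.04232/0.38 = 0.1114 m/d → t_C = 517/0.1114 = 4642 d
Total t = 4516 + 3939 + 4642 = 13100 d
   = 13100 / 365 = 35.9 yr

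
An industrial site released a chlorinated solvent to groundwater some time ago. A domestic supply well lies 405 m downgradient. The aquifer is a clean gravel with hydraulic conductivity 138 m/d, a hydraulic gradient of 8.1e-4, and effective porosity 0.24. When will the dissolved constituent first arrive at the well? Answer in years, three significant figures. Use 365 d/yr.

2.38 years

Specific discharge q = 138 × 8.1e-4 = 0.1118 m/d
v = Ki/n = 138·8.1e-4/0.24 = 0.4658 m/d
t = L / v = 405 / 0.4658 = 869.6 d
   = 869.6 / 365 = 2.38 yr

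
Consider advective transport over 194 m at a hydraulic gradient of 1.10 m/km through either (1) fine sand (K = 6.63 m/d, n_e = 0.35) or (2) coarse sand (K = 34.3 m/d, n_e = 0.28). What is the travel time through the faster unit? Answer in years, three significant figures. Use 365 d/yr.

3.94 years

Unit 1 (fine sand): v = 6.63×0.0011/0.35 = 0.02084 m/d, t = 194/0.02084 = 9310 d
Unit 2 (coarse sand): v = 34.3×0.0011/0.28 = 0.1347 m/d, t = 194/0.1347 = 1440 d
Faster: 1440 d / 365 = 3.94 yr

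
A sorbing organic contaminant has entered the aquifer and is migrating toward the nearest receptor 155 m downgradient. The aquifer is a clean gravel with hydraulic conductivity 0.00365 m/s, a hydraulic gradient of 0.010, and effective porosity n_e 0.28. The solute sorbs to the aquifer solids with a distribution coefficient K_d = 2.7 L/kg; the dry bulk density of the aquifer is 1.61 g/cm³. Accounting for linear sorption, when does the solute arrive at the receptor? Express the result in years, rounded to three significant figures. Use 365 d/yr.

0.623 years

K = 0.00365 m/s × 86400 s/d = 315.4 m/d
Darcy flux q = K·i = 315.4 × 0.010 = 3.154 m/d
Average linear velocity = 3.154 / 0.28 = 11.26 m/d
Retardation R = 1 + ρ_b·K_d/n = 1 + 1.61×2.7/0.28 = 16.53
Contaminant velocity v_c = v/R = 11.26/16.53 = 0.6816 m/d
t = L/v_c = 155/0.6816 = 227.4 d
   = 227.4/365 = 0.623 yr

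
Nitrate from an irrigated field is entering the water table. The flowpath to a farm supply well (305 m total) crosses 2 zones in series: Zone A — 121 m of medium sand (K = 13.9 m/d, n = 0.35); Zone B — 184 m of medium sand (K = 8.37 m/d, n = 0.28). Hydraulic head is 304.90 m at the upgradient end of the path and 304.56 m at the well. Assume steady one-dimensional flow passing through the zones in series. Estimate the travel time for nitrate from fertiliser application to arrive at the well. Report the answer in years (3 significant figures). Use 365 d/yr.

Total head drop ΔH = 304.90 − 304.56 = 0.34 m
Continuity: the same q passes through each zone, so ΔH = q·Σ(L_j/K_j) — the zones act as resistances in series.
Σ(L/K) = 121/13.9 + 184/8.37 = 8.705 + 21.98 = 30.69 d
q = ΔH / Σ(L/K) = 0.34 / 30.69 = 0.01108 m/d (same in every zone)
Zone A: v = q/n = 0.01108/0.35 = 0.03165 m/d → t_A = 121/0.03165 = 3822 d
Zone B: v = q/n = 0.01108/0.28 = 0.03957 m/d → t_B = 184/0.03957 = 4650 d
Total t = 3822 + 4650 = 8473 d
   = 8473 / 365 = 23.2 yr

23.2 years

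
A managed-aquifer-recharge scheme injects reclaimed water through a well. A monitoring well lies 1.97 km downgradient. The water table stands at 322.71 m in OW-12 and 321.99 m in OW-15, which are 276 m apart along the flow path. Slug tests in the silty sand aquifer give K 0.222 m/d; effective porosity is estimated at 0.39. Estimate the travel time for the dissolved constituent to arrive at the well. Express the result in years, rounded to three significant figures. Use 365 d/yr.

3630 years

Hydraulic gradient i = (322.71 − 321.99) / 276 = 0.72 / 276 = 0.002609
q = Ki = 0.222 × 0.002609 = 5.791e-4 m/d
v = Ki/n = 0.222·0.002609/0.39 = 0.001485 m/d
L = 1.97 km = 1970 m
t = L / v = 1970 / 0.001485 = 1.327e6 d
   = 1.327e6 / 365 = 3630 yr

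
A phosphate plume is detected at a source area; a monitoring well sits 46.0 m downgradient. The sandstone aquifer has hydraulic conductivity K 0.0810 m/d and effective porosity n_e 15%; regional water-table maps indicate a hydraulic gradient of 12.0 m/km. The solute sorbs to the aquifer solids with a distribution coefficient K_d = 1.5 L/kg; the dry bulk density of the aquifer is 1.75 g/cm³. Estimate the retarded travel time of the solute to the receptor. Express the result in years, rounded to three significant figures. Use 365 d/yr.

Darcy flux q = K·i = 0.0810 × 0.012 = 9.720e-4 m/d
v_s = q/n_e = 9.720e-4/0.15 = 0.006480 m/d
Retardation R = 1 + ρ_b·K_d/n = 1 + 1.75×1.5/0.15 = 18.50
Contaminant velocity v_c = v/R = 0.006480/18.50 = 3.503e-4 m/d
t = L/v_c = 46.0/3.503e-4 = 131300 d
   = 131300/365 = 360 yr

360 years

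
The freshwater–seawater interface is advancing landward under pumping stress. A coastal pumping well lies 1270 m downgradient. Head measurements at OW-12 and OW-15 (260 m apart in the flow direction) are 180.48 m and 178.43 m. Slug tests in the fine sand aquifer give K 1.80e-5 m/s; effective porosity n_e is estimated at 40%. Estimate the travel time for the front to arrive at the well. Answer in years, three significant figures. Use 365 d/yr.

114 years

Hydraulic gradient i = (180.48 − 178.43) / 260 = 2.05 / 260 = 0.007885
K = 1.80e-5 m/s × 86400 s/d = 1.555 m/d
Specific discharge q = 1.555 × 0.007885 = 0.01226 m/d
Average linear velocity = 0.01226 / 0.40 = 0.03066 m/d
t = L / v = 1270 / 0.03066 = 41430 d
   = 41430 / 365 = 114 yr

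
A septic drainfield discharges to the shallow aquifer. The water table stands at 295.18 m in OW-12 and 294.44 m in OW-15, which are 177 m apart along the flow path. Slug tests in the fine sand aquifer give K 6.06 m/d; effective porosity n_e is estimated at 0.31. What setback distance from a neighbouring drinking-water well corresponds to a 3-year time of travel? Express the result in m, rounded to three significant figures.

Hydraulic gradient i = (295.18 − 294.44) / 177 = 0.74 / 177 = 0.004181
q = Ki = 6.06 × 0.004181 = 0.02534 m/d
v_s = q/n_e = 0.02534/0.31 = 0.08173 m/d
T = 3 yr × 365 = 1095 d
L = v × T = 0.08173 × 1095 = 89.49 m

89.5 m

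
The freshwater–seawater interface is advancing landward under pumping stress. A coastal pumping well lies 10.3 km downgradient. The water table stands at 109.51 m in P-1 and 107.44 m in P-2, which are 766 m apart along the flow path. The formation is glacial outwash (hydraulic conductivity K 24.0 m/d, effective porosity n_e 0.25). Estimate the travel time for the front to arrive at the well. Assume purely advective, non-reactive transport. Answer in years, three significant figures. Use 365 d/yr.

109 years

Hydraulic gradient i = (109.51 − 107.44) / 766 = 2.07 / 766 = 0.002702
Darcy flux q = K·i = 24.0 × 0.002702 = 0.06486 m/d
Average linear velocity = 0.06486 / 0.25 = 0.2594 m/d
L = 10.3 km = 10300 m
t = L / v = 10300 / 0.2594 = 39700 d
   = 39700 / 365 = 109 yr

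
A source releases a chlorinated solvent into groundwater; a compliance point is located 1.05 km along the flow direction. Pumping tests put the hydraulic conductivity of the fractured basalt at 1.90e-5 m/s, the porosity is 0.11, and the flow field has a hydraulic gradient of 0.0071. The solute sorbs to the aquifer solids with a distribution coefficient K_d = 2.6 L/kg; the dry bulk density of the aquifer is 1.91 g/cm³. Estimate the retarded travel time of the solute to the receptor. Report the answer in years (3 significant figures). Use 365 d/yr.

1250 years

K = 1.90e-5 m/s × 86400 s/d = 1.642 m/d
q = Ki = 1.642 × 0.0071 = 0.01166 m/d
Seepage velocity v = q / n = 0.01166 / 0.11 = 0.1060 m/d
Retardation R = 1 + ρ_b·K_d/n = 1 + 1.91×2.6/0.11 = 46.15
Contaminant velocity v_c = v/R = 0.1060/46.15 = 0.002296 m/d
L = 1.05 km = 1050 m
t = L/v_c = 1050/0.002296 = 457300 d
   = 457300/365 = 1250 yr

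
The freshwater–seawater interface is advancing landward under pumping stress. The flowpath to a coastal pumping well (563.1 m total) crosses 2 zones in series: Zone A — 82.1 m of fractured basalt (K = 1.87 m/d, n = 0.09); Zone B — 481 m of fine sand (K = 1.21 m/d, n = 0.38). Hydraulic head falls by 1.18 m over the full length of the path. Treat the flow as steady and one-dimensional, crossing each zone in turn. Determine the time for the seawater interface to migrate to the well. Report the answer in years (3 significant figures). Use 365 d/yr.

Continuity: the same q passes through each zone, so ΔH = q·Σ(L_j/K_j) — the zones act as resistances in series.
Σ(L/K) = 82.1/1.87 + 481/1.21 = 43.90 + 397.5 = 441.4 d
q = ΔH / Σ(L/K) = 1.18 / 441.4 = 0.002673 m/d (same in every zone)
Zone A: v = q/n = 0.002673/0.09 = 0.02970 m/d → t_A = 82.1/0.02970 = 2764 d
Zone B: v = q/n = 0.002673/0.38 = 0.007035 m/d → t_B = 481/0.007035 = 68380 d
Total t = 2764 + 68380 = 71140 d
   = 71140 / 365 = 195 yr

195 years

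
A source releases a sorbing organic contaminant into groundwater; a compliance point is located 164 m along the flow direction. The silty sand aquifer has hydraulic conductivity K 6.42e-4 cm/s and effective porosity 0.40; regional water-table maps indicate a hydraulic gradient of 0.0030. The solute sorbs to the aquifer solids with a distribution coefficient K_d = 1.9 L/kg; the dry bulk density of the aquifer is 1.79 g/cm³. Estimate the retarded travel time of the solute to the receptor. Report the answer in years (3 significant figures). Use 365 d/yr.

K = 6.42e-4 cm/s × 864 = 0.5547 m/d
Specific discharge q = 0.5547 × 0.0030 = 0.001664 m/d
v_s = q/n_e = 0.001664/0.40 = 0.004160 m/d
Retardation R = 1 + ρ_b·K_d/n = 1 + 1.79×1.9/0.40 = 9.503
Contaminant velocity v_c = v/R = 0.004160/9.503 = 4.378e-4 m/d
t = L/v_c = 164/4.378e-4 = 374600 d
   = 374600/365 = 1030 yr

1030 years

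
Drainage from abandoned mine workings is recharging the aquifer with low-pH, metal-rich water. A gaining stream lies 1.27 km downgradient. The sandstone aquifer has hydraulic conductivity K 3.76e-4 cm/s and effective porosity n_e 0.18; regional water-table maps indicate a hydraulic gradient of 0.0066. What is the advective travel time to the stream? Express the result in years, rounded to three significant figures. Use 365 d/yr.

292 years

K = 3.76e-4 cm/s × 864 = 0.3249 m/d
q = Ki = 0.3249 × 0.0066 = 0.002144 m/d
v = Ki/n = 0.3249·0.0066/0.18 = 0.01191 m/d
L = 1.27 km = 1270 m
t = L / v = 1270 / 0.01191 = 106600 d
   = 106600 / 365 = 292 yr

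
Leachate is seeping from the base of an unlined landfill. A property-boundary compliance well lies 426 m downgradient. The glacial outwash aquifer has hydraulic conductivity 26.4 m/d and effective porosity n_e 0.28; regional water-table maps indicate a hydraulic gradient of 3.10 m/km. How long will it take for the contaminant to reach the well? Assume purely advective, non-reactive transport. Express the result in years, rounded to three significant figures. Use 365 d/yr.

Specific discharge q = 26.4 × 0.0031 = 0.08184 m/d
v_s = q/n_e = 0.08184/0.28 = 0.2923 m/d
t = L / v = 426 / 0.2923 = 1457 d
   = 1457 / 365 = 3.99 yr

3.99 years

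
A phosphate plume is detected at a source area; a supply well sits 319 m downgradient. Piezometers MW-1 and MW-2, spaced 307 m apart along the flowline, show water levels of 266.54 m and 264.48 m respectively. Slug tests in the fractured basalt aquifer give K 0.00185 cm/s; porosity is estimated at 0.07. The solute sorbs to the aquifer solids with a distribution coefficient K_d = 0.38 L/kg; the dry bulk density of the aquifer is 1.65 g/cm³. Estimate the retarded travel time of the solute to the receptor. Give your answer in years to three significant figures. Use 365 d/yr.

Hydraulic gradient i = (266.54 − 264.48) / 307 = 2.06 / 307 = 0.006710
K = 0.00185 cm/s × 864 = 1.598 m/d
Specific discharge q = 1.598 × 0.006710 = 0.01073 m/d
Seepage velocity v = q / n = 0.01073 / 0.07 = 0.1532 m/d
Retardation R = 1 + ρ_b·K_d/n = 1 + 1.65×0.38/0.07 = 9.957
Contaminant velocity v_c = v/R = 0.1532/9.957 = 0.01539 m/d
t = L/v_c = 319/0.01539 = 20730 d
   = 20730/365 = 56.8 yr

56.8 years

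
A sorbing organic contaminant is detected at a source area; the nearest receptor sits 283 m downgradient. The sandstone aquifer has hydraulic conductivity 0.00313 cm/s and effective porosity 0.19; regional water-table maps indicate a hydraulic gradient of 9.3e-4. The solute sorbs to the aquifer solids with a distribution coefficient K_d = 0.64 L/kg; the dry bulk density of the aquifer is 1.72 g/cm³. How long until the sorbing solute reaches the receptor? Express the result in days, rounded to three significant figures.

145000 days

K = 0.00313 cm/s × 864 = 2.704 m/d
q = Ki = 2.704 × 9.3e-4 = 0.002515 m/d
Seepage velocity v = q / n = 0.002515 / 0.19 = 0.01324 m/d
Retardation R = 1 + ρ_b·K_d/n = 1 + 1.72×0.64/0.19 = 6.794
Contaminant velocity v_c = v/R = 0.01324/6.794 = 0.001948 m/d
t = L/v_c = 283/0.001948 = 145200 d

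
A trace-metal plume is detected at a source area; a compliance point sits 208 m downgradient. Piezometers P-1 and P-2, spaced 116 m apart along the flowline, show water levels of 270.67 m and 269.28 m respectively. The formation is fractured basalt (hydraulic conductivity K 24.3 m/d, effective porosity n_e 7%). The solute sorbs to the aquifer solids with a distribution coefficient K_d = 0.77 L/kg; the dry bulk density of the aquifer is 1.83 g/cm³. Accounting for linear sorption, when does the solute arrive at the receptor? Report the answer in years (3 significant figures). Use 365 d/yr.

2.89 years

Hydraulic gradient i = (270.67 − 269.28) / 116 = 1.39 / 116 = 0.01198
q = Ki = 24.3 × 0.01198 = 0.2912 m/d
v = Ki/n = 24.3·0.01198/0.07 = 4.160 m/d
Retardation R = 1 + ρ_b·K_d/n = 1 + 1.83×0.77/0.07 = 21.13
Contaminant velocity v_c = v/R = 4.160/21.13 = 0.1969 m/d
t = L/v_c = 208/0.1969 = 1057 d
   = 1057/365 = 2.89 yr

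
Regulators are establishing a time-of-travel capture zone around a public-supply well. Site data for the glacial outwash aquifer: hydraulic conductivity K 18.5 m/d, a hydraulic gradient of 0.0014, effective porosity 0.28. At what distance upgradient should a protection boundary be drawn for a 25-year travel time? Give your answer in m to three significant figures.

844 m

Darcy flux q = K·i = 18.5 × 0.0014 = 0.02590 m/d
v = Ki/n = 18.5·0.0014/0.28 = 0.09250 m/d
T = 25 yr × 365 = 9125 d
L = v × T = 0.09250 × 9125 = 844.1 m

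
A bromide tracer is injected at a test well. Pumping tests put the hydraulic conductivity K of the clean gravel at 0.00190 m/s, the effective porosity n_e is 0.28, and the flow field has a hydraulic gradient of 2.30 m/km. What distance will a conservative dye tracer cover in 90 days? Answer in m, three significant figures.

K = 0.00190 m/s × 86400 s/d = 164.2 m/d
Darcy flux q = K·i = 164.2 × 0.0023 = 0.3776 m/d
Average linear velocity = 0.3776 / 0.28 = 1.348 m/d
L = v × T = 1.348 × 90 = 121.4 m

121 m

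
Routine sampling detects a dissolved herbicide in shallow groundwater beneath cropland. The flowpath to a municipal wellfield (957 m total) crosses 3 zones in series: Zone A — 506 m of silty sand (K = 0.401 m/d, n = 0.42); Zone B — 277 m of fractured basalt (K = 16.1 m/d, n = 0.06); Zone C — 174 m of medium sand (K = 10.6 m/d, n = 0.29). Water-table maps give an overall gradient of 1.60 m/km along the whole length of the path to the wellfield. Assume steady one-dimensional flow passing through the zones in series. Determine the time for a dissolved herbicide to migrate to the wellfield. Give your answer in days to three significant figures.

237000 days

Steady 1-D flow in series ⇒ the Darcy flux q is identical in every zone and the zone head losses add (resistances L/K in series).
Σ(L/K) = 506/0.401 + 277/16.1 + 174/10.6 = 1262 + 17.20 + 16.42 = 1295 d
K_eq = L_total / Σ(L/K) = 957 / 1295 = 0.7387 m/d
q = K_eq · i = 0.7387 × 0.0016 = 0.001182 m/d (same in every zone)
Zone A: v = q/n = 0.001182/0.42 = 0.002814 m/d → t_A = 506/0.002814 = 179800 d
Zone B: v = q/n = 0.001182/0.06 = 0.01970 m/d → t_B = 277/0.01970 = 14060 d
Zone C: v = q/n = 0.001182/0.29 = 0.004076 m/d → t_C = 174/0.004076 = 42690 d
Total t = 179800 + 14060 + 42690 = 236600 d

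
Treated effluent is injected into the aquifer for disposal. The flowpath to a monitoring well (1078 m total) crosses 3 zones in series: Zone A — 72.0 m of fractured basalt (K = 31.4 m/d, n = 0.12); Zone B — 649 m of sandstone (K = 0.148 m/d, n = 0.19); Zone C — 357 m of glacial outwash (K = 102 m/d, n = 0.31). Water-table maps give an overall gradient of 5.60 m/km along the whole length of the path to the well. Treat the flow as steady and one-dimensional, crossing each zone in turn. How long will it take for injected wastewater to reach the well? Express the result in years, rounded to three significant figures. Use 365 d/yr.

For zones in series the flux q is common to all zones; the equivalent conductivity is the harmonic (thickness-weighted) mean, K_eq = L_total / Σ(L_j/K_j).
Σ(L/K) = 72.0/31.4 + 649/0.148 + 357/102 = 2.293 + 4385 + 3.500 = 4391 d
K_eq = L_total / Σ(L/K) = 1078 / 4391 = 0.2455 m/d
q = K_eq · i = 0.2455 × 0.0056 = 0.001375 m/d (same in every zone)
Zone A: v = q/n = 0.001375/0.12 = 0.01146 m/d → t_A = 72.0/0.01146 = 6284 d
Zone B: v = q/n = 0.001375/0.19 = 0.007236 m/d → t_B = 649/0.007236 = 89690 d
Zone C: v = q/n = 0.001375/0.31 = 0.004435 m/d → t_C = 357/0.004435 = 80500 d
Total t = 6284 + 89690 + 80500 = 176500 d
   = 176500 / 365 = 483 yr

483 years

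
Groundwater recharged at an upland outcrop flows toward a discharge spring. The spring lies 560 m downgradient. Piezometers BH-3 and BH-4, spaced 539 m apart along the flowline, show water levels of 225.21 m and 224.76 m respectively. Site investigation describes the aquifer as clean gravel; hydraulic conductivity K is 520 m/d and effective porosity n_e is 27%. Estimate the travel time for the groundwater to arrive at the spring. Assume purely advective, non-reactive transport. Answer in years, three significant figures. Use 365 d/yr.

Hydraulic gradient i = (225.21 − 224.76) / 539 = 0.45 / 539 = 8.349e-4
Darcy flux q = K·i = 520 × 8.349e-4 = 0.4341 m/d
Seepage velocity v = q / n = 0.4341 / 0.27 = 1.608 m/d
t = L / v = 560 / 1.608 = 348.3 d
   = 348.3 / 365 = 0.954 yr

0.954 years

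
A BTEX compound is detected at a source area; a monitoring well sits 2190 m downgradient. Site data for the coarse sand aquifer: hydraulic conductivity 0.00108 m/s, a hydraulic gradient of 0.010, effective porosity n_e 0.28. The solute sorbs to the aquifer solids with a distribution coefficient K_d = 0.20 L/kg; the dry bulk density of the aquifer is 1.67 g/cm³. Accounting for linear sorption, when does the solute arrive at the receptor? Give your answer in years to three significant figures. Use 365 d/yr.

3.95 years

K = 0.00108 m/s × 86400 s/d = 93.31 m/d
Darcy flux q = K·i = 93.31 × 0.010 = 0.9331 m/d
v = Ki/n = 93.31·0.010/0.28 = 3.333 m/d
Retardation R = 1 + ρ_b·K_d/n = 1 + 1.67×0.20/0.28 = 2.193
Contaminant velocity v_c = v/R = 3.333/2.193 = 1.520 m/d
t = L/v_c = 2190/1.520 = 1441 d
   = 1441/365 = 3.95 yr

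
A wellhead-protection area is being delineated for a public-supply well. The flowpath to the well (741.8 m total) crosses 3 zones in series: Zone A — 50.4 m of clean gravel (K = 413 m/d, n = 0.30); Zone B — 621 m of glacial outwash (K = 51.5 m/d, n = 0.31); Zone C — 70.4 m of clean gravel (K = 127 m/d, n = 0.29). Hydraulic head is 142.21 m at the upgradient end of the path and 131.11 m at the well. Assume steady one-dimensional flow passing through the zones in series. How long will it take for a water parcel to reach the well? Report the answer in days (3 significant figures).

Total head drop ΔH = 142.21 − 131.11 = 11.10 m
Steady 1-D flow in series ⇒ the Darcy flux q is identical in every zone and the zone head losses add (resistances L/K in series).
Σ(L/K) = 50.4/413 + 621/51.5 + 70.4/127 = 0.1220 + 12.06 + 0.5543 = 12.73 d
q = ΔH / Σ(L/K) = 11.10 / 12.73 = 0.8716 m/d (same in every zone)
Zone A: v = q/n = 0.8716/0.30 = 2.905 m/d → t_A = 50.4/2.905 = 17.35 d
Zone B: v = q/n = 0.8716/0.31 = 2.812 m/d → t_B = 621/2.812 = 220.9 d
Zone C: v = q/n = 0.8716/0.29 = 3.006 m/d → t_C = 70.4/3.006 = 23.42 d
Total t = 17.35 + 220.9 + 23.42 = 261.6 d

262 days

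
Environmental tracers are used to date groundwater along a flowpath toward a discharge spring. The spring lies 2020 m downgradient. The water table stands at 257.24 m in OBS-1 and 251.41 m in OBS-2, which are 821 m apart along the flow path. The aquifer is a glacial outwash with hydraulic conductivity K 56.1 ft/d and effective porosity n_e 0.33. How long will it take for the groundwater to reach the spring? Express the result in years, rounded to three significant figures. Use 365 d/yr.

15.0 years

Hydraulic gradient i = (257.24 − 251.41) / 821 = 5.83 / 821 = 0.007101
K = 56.1 ft/d × 0.3048 = 17.10 m/d
Darcy flux q = K·i = 17.10 × 0.007101 = 0.1214 m/d
v = Ki/n = 17.10·0.007101/0.33 = 0.3680 m/d
t = L / v = 2020 / 0.3680 = 5490 d
   = 5490 / 365 = 15.0 yr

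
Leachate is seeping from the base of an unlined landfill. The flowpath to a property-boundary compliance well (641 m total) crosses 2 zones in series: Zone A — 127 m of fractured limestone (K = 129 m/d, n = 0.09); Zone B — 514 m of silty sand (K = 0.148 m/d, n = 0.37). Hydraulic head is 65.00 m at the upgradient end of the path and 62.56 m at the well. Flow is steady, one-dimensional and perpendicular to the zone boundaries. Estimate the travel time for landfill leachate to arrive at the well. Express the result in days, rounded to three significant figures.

Total head drop ΔH = 65.00 − 62.56 = 2.44 m
Steady 1-D flow in series ⇒ the Darcy flux q is identical in every zone and the zone head losses add (resistances L/K in series).
Σ(L/K) = 127/129 + 514/0.148 = 0.9845 + 3473 = 3474 d
q = ΔH / Σ(L/K) = 2.44 / 3474 = 7.024e-4 m/d (same in every zone)
Zone A: v = q/n = 7.024e-4/0.09 = 0.007804 m/d → t_A = 127/0.007804 = 16270 d
Zone B: v = q/n = 7.024e-4/0.37 = 0.001898 m/d → t_B = 514/0.001898 = 270800 d
Total t = 16270 + 270800 = 287000 d

287000 days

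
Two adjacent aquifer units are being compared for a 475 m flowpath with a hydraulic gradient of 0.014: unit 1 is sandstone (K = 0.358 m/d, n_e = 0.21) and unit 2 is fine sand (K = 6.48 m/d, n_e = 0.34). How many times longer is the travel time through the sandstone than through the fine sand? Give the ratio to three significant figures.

11.2

Unit 1 (sandstone): v = 0.358×0.014/0.21 = 0.02387 m/d, t = 475/0.02387 = 19900 d
Unit 2 (fine sand): v = 6.48×0.014/0.34 = 0.2668 m/d, t = 475/0.2668 = 1780 d
t(sandstone) / t(fine sand) = 19900/1780 = 11.2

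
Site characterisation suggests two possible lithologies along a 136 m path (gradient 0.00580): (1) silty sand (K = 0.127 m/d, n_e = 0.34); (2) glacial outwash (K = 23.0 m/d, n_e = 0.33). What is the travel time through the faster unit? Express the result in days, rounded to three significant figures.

Unit 1 (silty sand): v = 0.127×0.0058/0.34 = 0.002166 m/d, t = 136/0.002166 = 62770 d
Unit 2 (glacial outwash): v = 23.0×0.0058/0.33 = 0.4042 m/d, t = 136/0.4042 = 336.4 d
Faster unit: t = 336 d

336 days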